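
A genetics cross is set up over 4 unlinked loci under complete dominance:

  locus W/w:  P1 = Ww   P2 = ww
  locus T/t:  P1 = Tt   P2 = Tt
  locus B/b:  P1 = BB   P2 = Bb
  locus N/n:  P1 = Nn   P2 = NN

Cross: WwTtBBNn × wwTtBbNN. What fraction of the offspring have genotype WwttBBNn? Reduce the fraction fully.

P(WwttBBNn) = 1/32

WwTtBBNn gametes: WTBN×2, WTBn×2, WtBN×2, WtBn×2, wTBN×2, wTBn×2, wtBN×2, wtBn×2
wwTtBbNN gametes: wTBN×4, wTbN×4, wtBN×4, wtbN×4
WwTtBBNn×wwTtBbNN grid (16·16=256): WwTTBBNN=8 WwTTBBNn=8 WwTTBbNN=8 WwTTBbNn=8 WwTtBBNN=16 WwTtBBNn=16 WwTtBbNN=16 WwTtBbNn=16 WwttBBNN=8 WwttBBNn=8 WwttBbNN=8 WwttBbNn=8 wwTTBBNN=8 wwTTBBNn=8 wwTTBbNN=8 wwTTBbNn=8 wwTtBBNN=16 wwTtBBNn=16 wwTtBbNN=16 wwTtBbNn=16 wwttBBNN=8 wwttBBNn=8 wwttBbNN=8 wwttBbNn=8
WwttBBNn hits 8/256; gcd=8; 8÷8/256÷8 = 1/32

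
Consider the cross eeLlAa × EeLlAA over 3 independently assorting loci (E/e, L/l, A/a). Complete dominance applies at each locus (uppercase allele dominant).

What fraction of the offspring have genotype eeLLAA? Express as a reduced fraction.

P(eeLLAA) = 1/16

eeLlAa gametes: eLA×2, eLa×2, elA×2, ela×2
EeLlAA gametes: ELA×2, ElA×2, eLA×2, elA×2
eeLlAa×EeLlAA grid (8·8=64): EeLLAA=4 EeLLAa=4 EeLlAA=8 EeLlAa=8 EellAA=4 EellAa=4 eeLLAA=4 eeLLAa=4 eeLlAA=8 eeLlAa=8 eellAA=4 eellAa=4
eeLLAA hits 4/64; gcd=4; 4÷4/64÷4 = 1/16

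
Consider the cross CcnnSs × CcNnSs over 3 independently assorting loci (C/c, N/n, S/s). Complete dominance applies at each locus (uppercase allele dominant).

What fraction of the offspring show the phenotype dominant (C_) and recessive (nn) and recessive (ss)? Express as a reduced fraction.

P(C_ nn ss) = 3/32

CcnnSs gametes: CnS×2, Cns×2, cnS×2, cns×2
CcNnSs gametes: CNS×1, CNs×1, CnS×1, Cns×1, cNS×1, cNs×1, cnS×1, cns×1
CcnnSs×CcNnSs grid (8·8=64): CCNnSS=2 CCNnSs=4 CCNnss=2 CCnnSS=2 CCnnSs=4 CCnnss=2 CcNnSS=4 CcNnSs=8 CcNnss=4 CcnnSS=4 CcnnSs=8 Ccnnss=4 ccNnSS=2 ccNnSs=4 ccNnss=2 ccnnSS=2 ccnnSs=4 ccnnss=2
C_ nn ss hits 6/64; gcd=2; 6÷2/64÷2 = 3/32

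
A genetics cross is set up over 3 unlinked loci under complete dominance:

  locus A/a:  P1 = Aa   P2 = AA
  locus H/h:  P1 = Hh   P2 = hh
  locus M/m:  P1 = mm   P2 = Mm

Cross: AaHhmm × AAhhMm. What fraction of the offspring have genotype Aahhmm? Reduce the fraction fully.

P(Aahhmm) = 1/8

AaHhmm gametes: AHm×2, Ahm×2, aHm×2, ahm×2
AAhhMm gametes: AhM×4, Ahm×4
AaHhmm×AAhhMm grid (8·8=64): AAHhMm=8 AAHhmm=8 AAhhMm=8 AAhhmm=8 AaHhMm=8 AaHhmm=8 AahhMm=8 Aahhmm=8
Aahhmm hits 8/64; gcd=8; 8÷8/64÷8 = 1/8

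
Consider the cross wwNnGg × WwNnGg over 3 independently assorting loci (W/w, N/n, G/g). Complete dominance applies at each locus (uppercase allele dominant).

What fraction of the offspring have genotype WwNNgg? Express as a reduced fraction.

wwNnGg gametes: wNG×2, wNg×2, wnG×2, wng×2
WwNnGg gametes: WNG×1, WNg×1, WnG×1, Wng×1, wNG×1, wNg×1, wnG×1, wng×1
wwNnGg×WwNnGg grid (8·8=64): WwNNGG=2 WwNNGg=4 WwNNgg=2 WwNnGG=4 WwNnGg=8 WwNngg=4 WwnnGG=2 WwnnGg=4 Wwnngg=2 wwNNGG=2 wwNNGg=4 wwNNgg=2 wwNnGG=4 wwNnGg=8 wwNngg=4 wwnnGG=2 wwnnGg=4 wwnngg=2
WwNNgg hits 2/64; gcd=2; 2÷2/64÷2 = 1/32

P(WwNNgg) = 1/32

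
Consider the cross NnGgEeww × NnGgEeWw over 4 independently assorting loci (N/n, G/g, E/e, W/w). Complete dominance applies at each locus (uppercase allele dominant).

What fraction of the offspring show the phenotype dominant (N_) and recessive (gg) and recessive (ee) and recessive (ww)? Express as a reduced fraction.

P(N_ gg ee ww) = 3/128

NnGgEeww gametes: NGEw×2, NGew×2, NgEw×2, Ngew×2, nGEw×2, nGew×2, ngEw×2, ngew×2
NnGgEeWw gametes: NGEW×1, NGEw×1, NGeW×1, NGew×1, NgEW×1, NgEw×1, NgeW×1, Ngew×1, nGEW×1, nGEw×1, nGeW×1, nGew×1, ngEW×1, ngEw×1, ngeW×1, ngew×1
NnGgEeww×NnGgEeWw grid (16·16=256): NNGGEEWw=2 NNGGEEww=2 NNGGEeWw=4 NNGGEeww=4 NNGGeeWw=2 NNGGeeww=2 NNGgEEWw=4 NNGgEEww=4 NNGgEeWw=8 NNGgEeww=8 NNGgeeWw=4 NNGgeeww=4 NNggEEWw=2 NNggEEww=2 NNggEeWw=4 NNggEeww=4 NNggeeWw=2 NNggeeww=2 NnGGEEWw=4 NnGGEEww=4 NnGGEeWw=8 NnGGEeww=8 NnGGeeWw=4 NnGGeeww=4 NnGgEEWw=8 NnGgEEww=8 NnGgEeWw=16 NnGgEeww=16 NnGgeeWw=8 NnGgeeww=8 NnggEEWw=4 NnggEEww=4 NnggEeWw=8 NnggEeww=8 NnggeeWw=4 Nnggeeww=4 nnGGEEWw=2 nnGGEEww=2 nnGGEeWw=4 nnGGEeww=4 nnGGeeWw=2 nnGGeeww=2 nnGgEEWw=4 nnGgEEww=4 nnGgEeWw=8 nnGgEeww=8 nnGgeeWw=4 nnGgeeww=4 nnggEEWw=2 nnggEEww=2 nnggEeWw=4 nnggEeww=4 nnggeeWw=2 nnggeeww=2
N_ gg ee ww hits 6/256; gcd=2; 6÷2/256÷2 = 3/128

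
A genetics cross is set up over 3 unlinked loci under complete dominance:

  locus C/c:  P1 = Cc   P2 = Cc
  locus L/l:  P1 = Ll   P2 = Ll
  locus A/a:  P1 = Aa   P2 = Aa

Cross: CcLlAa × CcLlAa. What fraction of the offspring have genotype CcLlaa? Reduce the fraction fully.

P(CcLlaa) = 1/16

CcLlAa gametes: CLA×1, CLa×1, ClA×1, Cla×1, cLA×1, cLa×1, clA×1, cla×1
CcLlAa gametes: CLA×1, CLa×1, ClA×1, Cla×1, cLA×1, cLa×1, clA×1, cla×1
CcLlAa×CcLlAa grid (8·8=64): CCLLAA=1 CCLLAa=2 CCLLaa=1 CCLlAA=2 CCLlAa=4 CCLlaa=2 CCllAA=1 CCllAa=2 CCllaa=1 CcLLAA=2 CcLLAa=4 CcLLaa=2 CcLlAA=4 CcLlAa=8 CcLlaa=4 CcllAA=2 CcllAa=4 Ccllaa=2 ccLLAA=1 ccLLAa=2 ccLLaa=1 ccLlAA=2 ccLlAa=4 ccLlaa=2 ccllAA=1 ccllAa=2 ccllaa=1
CcLlaa hits 4/64; gcd=4; 4÷4/64÷4 = 1/16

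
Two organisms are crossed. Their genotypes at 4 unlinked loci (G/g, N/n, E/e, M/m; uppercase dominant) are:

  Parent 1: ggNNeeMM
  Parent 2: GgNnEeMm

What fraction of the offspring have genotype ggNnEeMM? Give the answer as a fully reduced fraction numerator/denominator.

P(ggNnEeMM) = 1/16

ggNNeeMM gametes: gNeM×16
GgNnEeMm gametes: GNEM×1, GNEm×1, GNeM×1, GNem×1, GnEM×1, GnEm×1, GneM×1, Gnem×1, gNEM×1, gNEm×1, gNeM×1, gNem×1, gnEM×1, gnEm×1, gneM×1, gnem×1
ggNNeeMM×GgNnEeMm grid (16·16=256): GgNNEeMM=16 GgNNEeMm=16 GgNNeeMM=16 GgNNeeMm=16 GgNnEeMM=16 GgNnEeMm=16 GgNneeMM=16 GgNneeMm=16 ggNNEeMM=16 ggNNEeMm=16 ggNNeeMM=16 ggNNeeMm=16 ggNnEeMM=16 ggNnEeMm=16 ggNneeMM=16 ggNneeMm=16
ggNnEeMM hits 16/256; gcd=16; 16÷16/256÷16 = 1/16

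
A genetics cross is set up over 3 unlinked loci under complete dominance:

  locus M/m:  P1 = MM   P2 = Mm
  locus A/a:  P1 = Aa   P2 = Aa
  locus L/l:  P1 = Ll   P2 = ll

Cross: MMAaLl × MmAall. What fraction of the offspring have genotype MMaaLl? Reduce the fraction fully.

MMAaLl gametes: MAL×2, MAl×2, MaL×2, Mal×2
MmAall gametes: MAl×2, Mal×2, mAl×2, mal×2
MMAaLl×MmAall grid (8·8=64): MMAALl=4 MMAAll=4 MMAaLl=8 MMAall=8 MMaaLl=4 MMaall=4 MmAALl=4 MmAAll=4 MmAaLl=8 MmAall=8 MmaaLl=4 Mmaall=4
MMaaLl hits 4/64; gcd=4; 4÷4/64÷4 = 1/16

P(MMaaLl) = 1/16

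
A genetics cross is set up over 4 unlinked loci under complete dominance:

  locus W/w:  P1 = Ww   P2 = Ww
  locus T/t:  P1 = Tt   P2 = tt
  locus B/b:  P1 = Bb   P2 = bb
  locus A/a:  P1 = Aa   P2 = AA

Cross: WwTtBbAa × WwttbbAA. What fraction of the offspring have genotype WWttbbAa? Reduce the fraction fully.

WwTtBbAa gametes: WTBA×1, WTBa×1, WTbA×1, WTba×1, WtBA×1, WtBa×1, WtbA×1, Wtba×1, wTBA×1, wTBa×1, wTbA×1, wTba×1, wtBA×1, wtBa×1, wtbA×1, wtba×1
WwttbbAA gametes: WtbA×8, wtbA×8
WwTtBbAa×WwttbbAA grid (16·16=256): WWTtBbAA=8 WWTtBbAa=8 WWTtbbAA=8 WWTtbbAa=8 WWttBbAA=8 WWttBbAa=8 WWttbbAA=8 WWttbbAa=8 WwTtBbAA=16 WwTtBbAa=16 WwTtbbAA=16 WwTtbbAa=16 WwttBbAA=16 WwttBbAa=16 WwttbbAA=16 WwttbbAa=16 wwTtBbAA=8 wwTtBbAa=8 wwTtbbAA=8 wwTtbbAa=8 wwttBbAA=8 wwttBbAa=8 wwttbbAA=8 wwttbbAa=8
WWttbbAa hits 8/256; gcd=8; 8÷8/256÷8 = 1/32

P(WWttbbAa) = 1/32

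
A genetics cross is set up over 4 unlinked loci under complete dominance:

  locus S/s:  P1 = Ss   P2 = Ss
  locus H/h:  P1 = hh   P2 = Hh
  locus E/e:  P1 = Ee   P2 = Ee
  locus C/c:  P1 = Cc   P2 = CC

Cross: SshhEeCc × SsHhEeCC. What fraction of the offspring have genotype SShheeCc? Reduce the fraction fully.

P(SShheeCc) = 1/64

SshhEeCc gametes: ShEC×2, ShEc×2, SheC×2, Shec×2, shEC×2, shEc×2, sheC×2, shec×2
SsHhEeCC gametes: SHEC×2, SHeC×2, ShEC×2, SheC×2, sHEC×2, sHeC×2, shEC×2, sheC×2
SshhEeCc×SsHhEeCC grid (16·16=256): SSHhEECC=4 SSHhEECc=4 SSHhEeCC=8 SSHhEeCc=8 SSHheeCC=4 SSHheeCc=4 SShhEECC=4 SShhEECc=4 SShhEeCC=8 SShhEeCc=8 SShheeCC=4 SShheeCc=4 SsHhEECC=8 SsHhEECc=8 SsHhEeCC=16 SsHhEeCc=16 SsHheeCC=8 SsHheeCc=8 SshhEECC=8 SshhEECc=8 SshhEeCC=16 SshhEeCc=16 SshheeCC=8 SshheeCc=8 ssHhEECC=4 ssHhEECc=4 ssHhEeCC=8 ssHhEeCc=8 ssHheeCC=4 ssHheeCc=4 sshhEECC=4 sshhEECc=4 sshhEeCC=8 sshhEeCc=8 sshheeCC=4 sshheeCc=4
SShheeCc hits 4/256; gcd=4; 4÷4/256÷4 = 1/64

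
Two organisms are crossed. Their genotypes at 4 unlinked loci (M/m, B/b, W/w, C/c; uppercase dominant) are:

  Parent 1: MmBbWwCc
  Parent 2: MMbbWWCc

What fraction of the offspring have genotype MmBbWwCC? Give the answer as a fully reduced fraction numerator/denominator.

MmBbWwCc gametes: MBWC×1, MBWc×1, MBwC×1, MBwc×1, MbWC×1, MbWc×1, MbwC×1, Mbwc×1, mBWC×1, mBWc×1, mBwC×1, mBwc×1, mbWC×1, mbWc×1, mbwC×1, mbwc×1
MMbbWWCc gametes: MbWC×8, MbWc×8
MmBbWwCc×MMbbWWCc grid (16·16=256): MMBbWWCC=8 MMBbWWCc=16 MMBbWWcc=8 MMBbWwCC=8 MMBbWwCc=16 MMBbWwcc=8 MMbbWWCC=8 MMbbWWCc=16 MMbbWWcc=8 MMbbWwCC=8 MMbbWwCc=16 MMbbWwcc=8 MmBbWWCC=8 MmBbWWCc=16 MmBbWWcc=8 MmBbWwCC=8 MmBbWwCc=16 MmBbWwcc=8 MmbbWWCC=8 MmbbWWCc=16 MmbbWWcc=8 MmbbWwCC=8 MmbbWwCc=16 MmbbWwcc=8
MmBbWwCC hits 8/256; gcd=8; 8÷8/256÷8 = 1/32

P(MmBbWwCC) = 1/32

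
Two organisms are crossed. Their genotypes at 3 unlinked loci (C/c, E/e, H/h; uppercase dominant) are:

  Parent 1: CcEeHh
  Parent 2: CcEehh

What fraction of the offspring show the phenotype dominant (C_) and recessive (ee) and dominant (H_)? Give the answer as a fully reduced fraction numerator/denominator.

P(C_ ee H_) = 3/32

CcEeHh gametes: CEH×1, CEh×1, CeH×1, Ceh×1, cEH×1, cEh×1, ceH×1, ceh×1
CcEehh gametes: CEh×2, Ceh×2, cEh×2, ceh×2
CcEeHh×CcEehh grid (8·8=64): CCEEHh=2 CCEEhh=2 CCEeHh=4 CCEehh=4 CCeeHh=2 CCeehh=2 CcEEHh=4 CcEEhh=4 CcEeHh=8 CcEehh=8 CceeHh=4 Cceehh=4 ccEEHh=2 ccEEhh=2 ccEeHh=4 ccEehh=4 cceeHh=2 cceehh=2
C_ ee H_ hits 6/64; gcd=2; 6÷2/64÷2 = 3/32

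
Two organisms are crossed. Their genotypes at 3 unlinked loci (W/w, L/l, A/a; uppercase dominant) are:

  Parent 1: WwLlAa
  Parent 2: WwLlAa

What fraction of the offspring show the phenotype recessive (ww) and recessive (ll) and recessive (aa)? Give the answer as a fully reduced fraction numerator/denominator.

WwLlAa gametes: WLA×1, WLa×1, WlA×1, Wla×1, wLA×1, wLa×1, wlA×1, wla×1
WwLlAa gametes: WLA×1, WLa×1, WlA×1, Wla×1, wLA×1, wLa×1, wlA×1, wla×1
WwLlAa×WwLlAa grid (8·8=64): WWLLAA=1 WWLLAa=2 WWLLaa=1 WWLlAA=2 WWLlAa=4 WWLlaa=2 WWllAA=1 WWllAa=2 WWllaa=1 WwLLAA=2 WwLLAa=4 WwLLaa=2 WwLlAA=4 WwLlAa=8 WwLlaa=4 WwllAA=2 WwllAa=4 Wwllaa=2 wwLLAA=1 wwLLAa=2 wwLLaa=1 wwLlAA=2 wwLlAa=4 wwLlaa=2 wwllAA=1 wwllAa=2 wwllaa=1
ww ll aa hits 1/64; gcd=1; 1÷1/64÷1 = 1/64

P(ww ll aa) = 1/64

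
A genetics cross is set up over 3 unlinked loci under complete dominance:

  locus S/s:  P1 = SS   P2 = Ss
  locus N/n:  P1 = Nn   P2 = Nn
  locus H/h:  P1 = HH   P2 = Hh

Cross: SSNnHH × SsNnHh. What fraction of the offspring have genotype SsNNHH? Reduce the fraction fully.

P(SsNNHH) = 1/16

SSNnHH gametes: SNH×4, SnH×4
SsNnHh gametes: SNH×1, SNh×1, SnH×1, Snh×1, sNH×1, sNh×1, snH×1, snh×1
SSNnHH×SsNnHh grid (8·8=64): SSNNHH=4 SSNNHh=4 SSNnHH=8 SSNnHh=8 SSnnHH=4 SSnnHh=4 SsNNHH=4 SsNNHh=4 SsNnHH=8 SsNnHh=8 SsnnHH=4 SsnnHh=4
SsNNHH hits 4/64; gcd=4; 4÷4/64÷4 = 1/16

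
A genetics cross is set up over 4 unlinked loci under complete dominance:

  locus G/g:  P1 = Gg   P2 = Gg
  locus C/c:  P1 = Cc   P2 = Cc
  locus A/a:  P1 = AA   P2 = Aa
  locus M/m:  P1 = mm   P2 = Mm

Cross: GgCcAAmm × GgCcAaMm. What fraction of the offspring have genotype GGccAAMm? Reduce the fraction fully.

GgCcAAmm gametes: GCAm×4, GcAm×4, gCAm×4, gcAm×4
GgCcAaMm gametes: GCAM×1, GCAm×1, GCaM×1, GCam×1, GcAM×1, GcAm×1, GcaM×1, Gcam×1, gCAM×1, gCAm×1, gCaM×1, gCam×1, gcAM×1, gcAm×1, gcaM×1, gcam×1
GgCcAAmm×GgCcAaMm grid (16·16=256): GGCCAAMm=4 GGCCAAmm=4 GGCCAaMm=4 GGCCAamm=4 GGCcAAMm=8 GGCcAAmm=8 GGCcAaMm=8 GGCcAamm=8 GGccAAMm=4 GGccAAmm=4 GGccAaMm=4 GGccAamm=4 GgCCAAMm=8 GgCCAAmm=8 GgCCAaMm=8 GgCCAamm=8 GgCcAAMm=16 GgCcAAmm=16 GgCcAaMm=16 GgCcAamm=16 GgccAAMm=8 GgccAAmm=8 GgccAaMm=8 GgccAamm=8 ggCCAAMm=4 ggCCAAmm=4 ggCCAaMm=4 ggCCAamm=4 ggCcAAMm=8 ggCcAAmm=8 ggCcAaMm=8 ggCcAamm=8 ggccAAMm=4 ggccAAmm=4 ggccAaMm=4 ggccAamm=4
GGccAAMm hits 4/256; gcd=4; 4÷4/256÷4 = 1/64

P(GGccAAMm) = 1/64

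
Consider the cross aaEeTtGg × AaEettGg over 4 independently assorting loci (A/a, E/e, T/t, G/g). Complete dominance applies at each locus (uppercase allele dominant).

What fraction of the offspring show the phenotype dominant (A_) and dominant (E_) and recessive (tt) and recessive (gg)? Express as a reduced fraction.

aaEeTtGg gametes: aETG×2, aETg×2, aEtG×2, aEtg×2, aeTG×2, aeTg×2, aetG×2, aetg×2
AaEettGg gametes: AEtG×2, AEtg×2, AetG×2, Aetg×2, aEtG×2, aEtg×2, aetG×2, aetg×2
aaEeTtGg×AaEettGg grid (16·16=256): AaEETtGG=4 AaEETtGg=8 AaEETtgg=4 AaEEttGG=4 AaEEttGg=8 AaEEttgg=4 AaEeTtGG=8 AaEeTtGg=16 AaEeTtgg=8 AaEettGG=8 AaEettGg=16 AaEettgg=8 AaeeTtGG=4 AaeeTtGg=8 AaeeTtgg=4 AaeettGG=4 AaeettGg=8 Aaeettgg=4 aaEETtGG=4 aaEETtGg=8 aaEETtgg=4 aaEEttGG=4 aaEEttGg=8 aaEEttgg=4 aaEeTtGG=8 aaEeTtGg=16 aaEeTtgg=8 aaEettGG=8 aaEettGg=16 aaEettgg=8 aaeeTtGG=4 aaeeTtGg=8 aaeeTtgg=4 aaeettGG=4 aaeettGg=8 aaeettgg=4
A_ E_ tt gg hits 12/256; gcd=4; 12÷4/256÷4 = 3/64

P(A_ E_ tt gg) = 3/64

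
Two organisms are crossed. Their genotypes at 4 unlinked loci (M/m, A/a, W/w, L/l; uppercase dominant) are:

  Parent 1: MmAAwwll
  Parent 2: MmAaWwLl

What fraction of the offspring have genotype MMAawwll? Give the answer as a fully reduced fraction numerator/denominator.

MmAAwwll gametes: MAwl×8, mAwl×8
MmAaWwLl gametes: MAWL×1, MAWl×1, MAwL×1, MAwl×1, MaWL×1, MaWl×1, MawL×1, Mawl×1, mAWL×1, mAWl×1, mAwL×1, mAwl×1, maWL×1, maWl×1, mawL×1, mawl×1
MmAAwwll×MmAaWwLl grid (16·16=256): MMAAWwLl=8 MMAAWwll=8 MMAAwwLl=8 MMAAwwll=8 MMAaWwLl=8 MMAaWwll=8 MMAawwLl=8 MMAawwll=8 MmAAWwLl=16 MmAAWwll=16 MmAAwwLl=16 MmAAwwll=16 MmAaWwLl=16 MmAaWwll=16 MmAawwLl=16 MmAawwll=16 mmAAWwLl=8 mmAAWwll=8 mmAAwwLl=8 mmAAwwll=8 mmAaWwLl=8 mmAaWwll=8 mmAawwLl=8 mmAawwll=8
MMAawwll hits 8/256; gcd=8; 8÷8/256÷8 = 1/32

P(MMAawwll) = 1/32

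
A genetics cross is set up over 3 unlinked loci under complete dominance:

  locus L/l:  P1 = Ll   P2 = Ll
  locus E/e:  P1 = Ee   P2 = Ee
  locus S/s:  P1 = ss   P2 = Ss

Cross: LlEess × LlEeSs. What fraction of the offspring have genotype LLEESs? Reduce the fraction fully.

P(LLEESs) = 1/32

LlEess gametes: LEs×2, Les×2, lEs×2, les×2
LlEeSs gametes: LES×1, LEs×1, LeS×1, Les×1, lES×1, lEs×1, leS×1, les×1
LlEess×LlEeSs grid (8·8=64): LLEESs=2 LLEEss=2 LLEeSs=4 LLEess=4 LLeeSs=2 LLeess=2 LlEESs=4 LlEEss=4 LlEeSs=8 LlEess=8 LleeSs=4 Lleess=4 llEESs=2 llEEss=2 llEeSs=4 llEess=4 lleeSs=2 lleess=2
LLEESs hits 2/64; gcd=2; 2÷2/64÷2 = 1/32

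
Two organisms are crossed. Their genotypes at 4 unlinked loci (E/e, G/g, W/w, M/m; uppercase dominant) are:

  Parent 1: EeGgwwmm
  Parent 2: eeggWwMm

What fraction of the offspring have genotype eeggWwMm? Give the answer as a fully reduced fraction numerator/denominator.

P(eeggWwMm) = 1/16

EeGgwwmm gametes: EGwm×4, Egwm×4, eGwm×4, egwm×4
eeggWwMm gametes: egWM×4, egWm×4, egwM×4, egwm×4
EeGgwwmm×eeggWwMm grid (16·16=256): EeGgWwMm=16 EeGgWwmm=16 EeGgwwMm=16 EeGgwwmm=16 EeggWwMm=16 EeggWwmm=16 EeggwwMm=16 Eeggwwmm=16 eeGgWwMm=16 eeGgWwmm=16 eeGgwwMm=16 eeGgwwmm=16 eeggWwMm=16 eeggWwmm=16 eeggwwMm=16 eeggwwmm=16
eeggWwMm hits 16/256; gcd=16; 16÷16/256÷16 = 1/16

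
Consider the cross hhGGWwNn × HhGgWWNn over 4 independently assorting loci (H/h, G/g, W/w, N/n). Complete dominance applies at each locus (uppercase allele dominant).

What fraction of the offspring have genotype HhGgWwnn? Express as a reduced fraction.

P(HhGgWwnn) = 1/32

hhGGWwNn gametes: hGWN×4, hGWn×4, hGwN×4, hGwn×4
HhGgWWNn gametes: HGWN×2, HGWn×2, HgWN×2, HgWn×2, hGWN×2, hGWn×2, hgWN×2, hgWn×2
hhGGWwNn×HhGgWWNn grid (16·16=256): HhGGWWNN=8 HhGGWWNn=16 HhGGWWnn=8 HhGGWwNN=8 HhGGWwNn=16 HhGGWwnn=8 HhGgWWNN=8 HhGgWWNn=16 HhGgWWnn=8 HhGgWwNN=8 HhGgWwNn=16 HhGgWwnn=8 hhGGWWNN=8 hhGGWWNn=16 hhGGWWnn=8 hhGGWwNN=8 hhGGWwNn=16 hhGGWwnn=8 hhGgWWNN=8 hhGgWWNn=16 hhGgWWnn=8 hhGgWwNN=8 hhGgWwNn=16 hhGgWwnn=8
HhGgWwnn hits 8/256; gcd=8; 8÷8/256÷8 = 1/32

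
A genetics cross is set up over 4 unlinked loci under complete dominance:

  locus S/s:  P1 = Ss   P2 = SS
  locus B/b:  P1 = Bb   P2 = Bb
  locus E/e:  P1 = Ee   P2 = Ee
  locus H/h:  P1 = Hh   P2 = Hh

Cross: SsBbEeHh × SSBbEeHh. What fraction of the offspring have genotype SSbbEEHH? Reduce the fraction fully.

P(SSbbEEHH) = 1/128

SsBbEeHh gametes: SBEH×1, SBEh×1, SBeH×1, SBeh×1, SbEH×1, SbEh×1, SbeH×1, Sbeh×1, sBEH×1, sBEh×1, sBeH×1, sBeh×1, sbEH×1, sbEh×1, sbeH×1, sbeh×1
SSBbEeHh gametes: SBEH×2, SBEh×2, SBeH×2, SBeh×2, SbEH×2, SbEh×2, SbeH×2, Sbeh×2
SsBbEeHh×SSBbEeHh grid (16·16=256): SSBBEEHH=2 SSBBEEHh=4 SSBBEEhh=2 SSBBEeHH=4 SSBBEeHh=8 SSBBEehh=4 SSBBeeHH=2 SSBBeeHh=4 SSBBeehh=2 SSBbEEHH=4 SSBbEEHh=8 SSBbEEhh=4 SSBbEeHH=8 SSBbEeHh=16 SSBbEehh=8 SSBbeeHH=4 SSBbeeHh=8 SSBbeehh=4 SSbbEEHH=2 SSbbEEHh=4 SSbbEEhh=2 SSbbEeHH=4 SSbbEeHh=8 SSbbEehh=4 SSbbeeHH=2 SSbbeeHh=4 SSbbeehh=2 SsBBEEHH=2 SsBBEEHh=4 SsBBEEhh=2 SsBBEeHH=4 SsBBEeHh=8 SsBBEehh=4 SsBBeeHH=2 SsBBeeHh=4 SsBBeehh=2 SsBbEEHH=4 SsBbEEHh=8 SsBbEEhh=4 SsBbEeHH=8 SsBbEeHh=16 SsBbEehh=8 SsBbeeHH=4 SsBbeeHh=8 SsBbeehh=4 SsbbEEHH=2 SsbbEEHh=4 SsbbEEhh=2 SsbbEeHH=4 SsbbEeHh=8 SsbbEehh=4 SsbbeeHH=2 SsbbeeHh=4 Ssbbeehh=2
SSbbEEHH hits 2/256; gcd=2; 2÷2/256÷2 = 1/128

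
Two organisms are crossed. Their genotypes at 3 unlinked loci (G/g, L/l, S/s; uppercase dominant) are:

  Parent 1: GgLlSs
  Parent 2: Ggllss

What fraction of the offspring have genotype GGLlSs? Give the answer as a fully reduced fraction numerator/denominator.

P(GGLlSs) = 1/16

GgLlSs gametes: GLS×1, GLs×1, GlS×1, Gls×1, gLS×1, gLs×1, glS×1, gls×1
Ggllss gametes: Gls×4, gls×4
GgLlSs×Ggllss grid (8·8=64): GGLlSs=4 GGLlss=4 GGllSs=4 GGllss=4 GgLlSs=8 GgLlss=8 GgllSs=8 Ggllss=8 ggLlSs=4 ggLlss=4 ggllSs=4 ggllss=4
GGLlSs hits 4/64; gcd=4; 4÷4/64÷4 = 1/16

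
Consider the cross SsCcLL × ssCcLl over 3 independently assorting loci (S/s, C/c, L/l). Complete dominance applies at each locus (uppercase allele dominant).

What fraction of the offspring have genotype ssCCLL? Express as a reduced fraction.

SsCcLL gametes: SCL×2, ScL×2, sCL×2, scL×2
ssCcLl gametes: sCL×2, sCl×2, scL×2, scl×2
SsCcLL×ssCcLl grid (8·8=64): SsCCLL=4 SsCCLl=4 SsCcLL=8 SsCcLl=8 SsccLL=4 SsccLl=4 ssCCLL=4 ssCCLl=4 ssCcLL=8 ssCcLl=8 ssccLL=4 ssccLl=4
ssCCLL hits 4/64; gcd=4; 4÷4/64÷4 = 1/16

P(ssCCLL) = 1/16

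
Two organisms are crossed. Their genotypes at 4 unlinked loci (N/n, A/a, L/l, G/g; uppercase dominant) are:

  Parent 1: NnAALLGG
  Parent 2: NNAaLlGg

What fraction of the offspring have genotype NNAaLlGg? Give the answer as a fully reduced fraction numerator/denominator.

NnAALLGG gametes: NALG×8, nALG×8
NNAaLlGg gametes: NALG×2, NALg×2, NAlG×2, NAlg×2, NaLG×2, NaLg×2, NalG×2, Nalg×2
NnAALLGG×NNAaLlGg grid (16·16=256): NNAALLGG=16 NNAALLGg=16 NNAALlGG=16 NNAALlGg=16 NNAaLLGG=16 NNAaLLGg=16 NNAaLlGG=16 NNAaLlGg=16 NnAALLGG=16 NnAALLGg=16 NnAALlGG=16 NnAALlGg=16 NnAaLLGG=16 NnAaLLGg=16 NnAaLlGG=16 NnAaLlGg=16
NNAaLlGg hits 16/256; gcd=16; 16÷16/256÷16 = 1/16

P(NNAaLlGg) = 1/16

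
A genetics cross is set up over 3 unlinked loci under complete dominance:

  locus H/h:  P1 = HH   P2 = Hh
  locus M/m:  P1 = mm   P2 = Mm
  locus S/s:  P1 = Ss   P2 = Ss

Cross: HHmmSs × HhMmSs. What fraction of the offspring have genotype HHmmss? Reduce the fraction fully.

HHmmSs gametes: HmS×4, Hms×4
HhMmSs gametes: HMS×1, HMs×1, HmS×1, Hms×1, hMS×1, hMs×1, hmS×1, hms×1
HHmmSs×HhMmSs grid (8·8=64): HHMmSS=4 HHMmSs=8 HHMmss=4 HHmmSS=4 HHmmSs=8 HHmmss=4 HhMmSS=4 HhMmSs=8 HhMmss=4 HhmmSS=4 HhmmSs=8 Hhmmss=4
HHmmss hits 4/64; gcd=4; 4÷4/64÷4 = 1/16

P(HHmmss) = 1/16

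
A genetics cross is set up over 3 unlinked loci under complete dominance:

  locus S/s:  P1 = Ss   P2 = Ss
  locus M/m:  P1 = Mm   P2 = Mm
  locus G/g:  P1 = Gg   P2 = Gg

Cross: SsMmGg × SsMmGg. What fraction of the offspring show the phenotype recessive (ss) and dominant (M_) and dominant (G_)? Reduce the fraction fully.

SsMmGg gametes: SMG×1, SMg×1, SmG×1, Smg×1, sMG×1, sMg×1, smG×1, smg×1
SsMmGg gametes: SMG×1, SMg×1, SmG×1, Smg×1, sMG×1, sMg×1, smG×1, smg×1
SsMmGg×SsMmGg grid (8·8=64): SSMMGG=1 SSMMGg=2 SSMMgg=1 SSMmGG=2 SSMmGg=4 SSMmgg=2 SSmmGG=1 SSmmGg=2 SSmmgg=1 SsMMGG=2 SsMMGg=4 SsMMgg=2 SsMmGG=4 SsMmGg=8 SsMmgg=4 SsmmGG=2 SsmmGg=4 Ssmmgg=2 ssMMGG=1 ssMMGg=2 ssMMgg=1 ssMmGG=2 ssMmGg=4 ssMmgg=2 ssmmGG=1 ssmmGg=2 ssmmgg=1
ss M_ G_ hits 9/64; gcd=1; 9÷1/64÷1 = 9/64

P(ss M_ G_) = 9/64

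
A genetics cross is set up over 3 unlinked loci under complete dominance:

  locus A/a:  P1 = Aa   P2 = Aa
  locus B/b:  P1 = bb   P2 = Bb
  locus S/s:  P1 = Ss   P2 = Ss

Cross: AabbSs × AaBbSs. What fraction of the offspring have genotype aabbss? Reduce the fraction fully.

P(aabbss) = 1/32

AabbSs gametes: AbS×2, Abs×2, abS×2, abs×2
AaBbSs gametes: ABS×1, ABs×1, AbS×1, Abs×1, aBS×1, aBs×1, abS×1, abs×1
AabbSs×AaBbSs grid (8·8=64): AABbSS=2 AABbSs=4 AABbss=2 AAbbSS=2 AAbbSs=4 AAbbss=2 AaBbSS=4 AaBbSs=8 AaBbss=4 AabbSS=4 AabbSs=8 Aabbss=4 aaBbSS=2 aaBbSs=4 aaBbss=2 aabbSS=2 aabbSs=4 aabbss=2
aabbss hits 2/64; gcd=2; 2÷2/64÷2 = 1/32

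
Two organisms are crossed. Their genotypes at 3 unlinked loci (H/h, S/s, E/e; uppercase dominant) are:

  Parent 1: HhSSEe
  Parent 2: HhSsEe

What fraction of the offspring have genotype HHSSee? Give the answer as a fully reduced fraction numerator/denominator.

HhSSEe gametes: HSE×2, HSe×2, hSE×2, hSe×2
HhSsEe gametes: HSE×1, HSe×1, HsE×1, Hse×1, hSE×1, hSe×1, hsE×1, hse×1
HhSSEe×HhSsEe grid (8·8=64): HHSSEE=2 HHSSEe=4 HHSSee=2 HHSsEE=2 HHSsEe=4 HHSsee=2 HhSSEE=4 HhSSEe=8 HhSSee=4 HhSsEE=4 HhSsEe=8 HhSsee=4 hhSSEE=2 hhSSEe=4 hhSSee=2 hhSsEE=2 hhSsEe=4 hhSsee=2
HHSSee hits 2/64; gcd=2; 2÷2/64÷2 = 1/32

P(HHSSee) = 1/32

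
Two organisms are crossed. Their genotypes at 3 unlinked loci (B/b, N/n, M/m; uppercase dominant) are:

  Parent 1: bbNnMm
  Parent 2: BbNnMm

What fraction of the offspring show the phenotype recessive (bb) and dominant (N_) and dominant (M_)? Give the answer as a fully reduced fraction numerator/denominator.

P(bb N_ M_) = 9/32

bbNnMm gametes: bNM×2, bNm×2, bnM×2, bnm×2
BbNnMm gametes: BNM×1, BNm×1, BnM×1, Bnm×1, bNM×1, bNm×1, bnM×1, bnm×1
bbNnMm×BbNnMm grid (8·8=64): BbNNMM=2 BbNNMm=4 BbNNmm=2 BbNnMM=4 BbNnMm=8 BbNnmm=4 BbnnMM=2 BbnnMm=4 Bbnnmm=2 bbNNMM=2 bbNNMm=4 bbNNmm=2 bbNnMM=4 bbNnMm=8 bbNnmm=4 bbnnMM=2 bbnnMm=4 bbnnmm=2
bb N_ M_ hits 18/64; gcd=2; 18÷2/64÷2 = 9/32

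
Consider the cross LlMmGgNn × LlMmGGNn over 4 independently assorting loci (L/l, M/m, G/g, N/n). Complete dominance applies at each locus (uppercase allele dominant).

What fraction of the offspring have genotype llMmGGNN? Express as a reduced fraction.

LlMmGgNn gametes: LMGN×1, LMGn×1, LMgN×1, LMgn×1, LmGN×1, LmGn×1, LmgN×1, Lmgn×1, lMGN×1, lMGn×1, lMgN×1, lMgn×1, lmGN×1, lmGn×1, lmgN×1, lmgn×1
LlMmGGNn gametes: LMGN×2, LMGn×2, LmGN×2, LmGn×2, lMGN×2, lMGn×2, lmGN×2, lmGn×2
LlMmGgNn×LlMmGGNn grid (16·16=256): LLMMGGNN=2 LLMMGGNn=4 LLMMGGnn=2 LLMMGgNN=2 LLMMGgNn=4 LLMMGgnn=2 LLMmGGNN=4 LLMmGGNn=8 LLMmGGnn=4 LLMmGgNN=4 LLMmGgNn=8 LLMmGgnn=4 LLmmGGNN=2 LLmmGGNn=4 LLmmGGnn=2 LLmmGgNN=2 LLmmGgNn=4 LLmmGgnn=2 LlMMGGNN=4 LlMMGGNn=8 LlMMGGnn=4 LlMMGgNN=4 LlMMGgNn=8 LlMMGgnn=4 LlMmGGNN=8 LlMmGGNn=16 LlMmGGnn=8 LlMmGgNN=8 LlMmGgNn=16 LlMmGgnn=8 LlmmGGNN=4 LlmmGGNn=8 LlmmGGnn=4 LlmmGgNN=4 LlmmGgNn=8 LlmmGgnn=4 llMMGGNN=2 llMMGGNn=4 llMMGGnn=2 llMMGgNN=2 llMMGgNn=4 llMMGgnn=2 llMmGGNN=4 llMmGGNn=8 llMmGGnn=4 llMmGgNN=4 llMmGgNn=8 llMmGgnn=4 llmmGGNN=2 llmmGGNn=4 llmmGGnn=2 llmmGgNN=2 llmmGgNn=4 llmmGgnn=2
llMmGGNN hits 4/256; gcd=4; 4÷4/256÷4 = 1/64

P(llMmGGNN) = 1/64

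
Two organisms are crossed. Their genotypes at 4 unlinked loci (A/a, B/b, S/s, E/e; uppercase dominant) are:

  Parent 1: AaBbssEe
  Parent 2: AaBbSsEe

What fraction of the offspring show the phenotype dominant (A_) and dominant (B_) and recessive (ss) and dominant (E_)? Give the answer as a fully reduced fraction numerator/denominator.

AaBbssEe gametes: ABsE×2, ABse×2, AbsE×2, Abse×2, aBsE×2, aBse×2, absE×2, abse×2
AaBbSsEe gametes: ABSE×1, ABSe×1, ABsE×1, ABse×1, AbSE×1, AbSe×1, AbsE×1, Abse×1, aBSE×1, aBSe×1, aBsE×1, aBse×1, abSE×1, abSe×1, absE×1, abse×1
AaBbssEe×AaBbSsEe grid (16·16=256): AABBSsEE=2 AABBSsEe=4 AABBSsee=2 AABBssEE=2 AABBssEe=4 AABBssee=2 AABbSsEE=4 AABbSsEe=8 AABbSsee=4 AABbssEE=4 AABbssEe=8 AABbssee=4 AAbbSsEE=2 AAbbSsEe=4 AAbbSsee=2 AAbbssEE=2 AAbbssEe=4 AAbbssee=2 AaBBSsEE=4 AaBBSsEe=8 AaBBSsee=4 AaBBssEE=4 AaBBssEe=8 AaBBssee=4 AaBbSsEE=8 AaBbSsEe=16 AaBbSsee=8 AaBbssEE=8 AaBbssEe=16 AaBbssee=8 AabbSsEE=4 AabbSsEe=8 AabbSsee=4 AabbssEE=4 AabbssEe=8 Aabbssee=4 aaBBSsEE=2 aaBBSsEe=4 aaBBSsee=2 aaBBssEE=2 aaBBssEe=4 aaBBssee=2 aaBbSsEE=4 aaBbSsEe=8 aaBbSsee=4 aaBbssEE=4 aaBbssEe=8 aaBbssee=4 aabbSsEE=2 aabbSsEe=4 aabbSsee=2 aabbssEE=2 aabbssEe=4 aabbssee=2
A_ B_ ss E_ hits 54/256; gcd=2; 54÷2/256÷2 = 27/128

P(A_ B_ ss E_) = 27/128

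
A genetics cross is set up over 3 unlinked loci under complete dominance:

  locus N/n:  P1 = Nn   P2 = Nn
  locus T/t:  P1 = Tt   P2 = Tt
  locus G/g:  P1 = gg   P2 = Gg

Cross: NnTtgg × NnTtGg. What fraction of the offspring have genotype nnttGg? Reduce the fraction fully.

NnTtgg gametes: NTg×2, Ntg×2, nTg×2, ntg×2
NnTtGg gametes: NTG×1, NTg×1, NtG×1, Ntg×1, nTG×1, nTg×1, ntG×1, ntg×1
NnTtgg×NnTtGg grid (8·8=64): NNTTGg=2 NNTTgg=2 NNTtGg=4 NNTtgg=4 NNttGg=2 NNttgg=2 NnTTGg=4 NnTTgg=4 NnTtGg=8 NnTtgg=8 NnttGg=4 Nnttgg=4 nnTTGg=2 nnTTgg=2 nnTtGg=4 nnTtgg=4 nnttGg=2 nnttgg=2
nnttGg hits 2/64; gcd=2; 2÷2/64÷2 = 1/32

P(nnttGg) = 1/32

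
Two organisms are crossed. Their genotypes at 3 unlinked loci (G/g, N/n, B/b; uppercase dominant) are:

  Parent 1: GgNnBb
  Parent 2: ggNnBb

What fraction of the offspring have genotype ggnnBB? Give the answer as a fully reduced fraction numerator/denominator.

P(ggnnBB) = 1/32

GgNnBb gametes: GNB×1, GNb×1, GnB×1, Gnb×1, gNB×1, gNb×1, gnB×1, gnb×1
ggNnBb gametes: gNB×2, gNb×2, gnB×2, gnb×2
GgNnBb×ggNnBb grid (8·8=64): GgNNBB=2 GgNNBb=4 GgNNbb=2 GgNnBB=4 GgNnBb=8 GgNnbb=4 GgnnBB=2 GgnnBb=4 Ggnnbb=2 ggNNBB=2 ggNNBb=4 ggNNbb=2 ggNnBB=4 ggNnBb=8 ggNnbb=4 ggnnBB=2 ggnnBb=4 ggnnbb=2
ggnnBB hits 2/64; gcd=2; 2÷2/64÷2 = 1/32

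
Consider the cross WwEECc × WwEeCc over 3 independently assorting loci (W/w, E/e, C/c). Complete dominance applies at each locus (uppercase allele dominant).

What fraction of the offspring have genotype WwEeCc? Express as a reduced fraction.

P(WwEeCc) = 1/8

WwEECc gametes: WEC×2, WEc×2, wEC×2, wEc×2
WwEeCc gametes: WEC×1, WEc×1, WeC×1, Wec×1, wEC×1, wEc×1, weC×1, wec×1
WwEECc×WwEeCc grid (8·8=64): WWEECC=2 WWEECc=4 WWEEcc=2 WWEeCC=2 WWEeCc=4 WWEecc=2 WwEECC=4 WwEECc=8 WwEEcc=4 WwEeCC=4 WwEeCc=8 WwEecc=4 wwEECC=2 wwEECc=4 wwEEcc=2 wwEeCC=2 wwEeCc=4 wwEecc=2
WwEeCc hits 8/64; gcd=8; 8÷8/64÷8 = 1/8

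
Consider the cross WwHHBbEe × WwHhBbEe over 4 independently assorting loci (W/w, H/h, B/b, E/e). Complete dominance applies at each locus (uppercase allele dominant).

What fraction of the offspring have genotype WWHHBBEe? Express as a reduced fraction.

P(WWHHBBEe) = 1/64

WwHHBbEe gametes: WHBE×2, WHBe×2, WHbE×2, WHbe×2, wHBE×2, wHBe×2, wHbE×2, wHbe×2
WwHhBbEe gametes: WHBE×1, WHBe×1, WHbE×1, WHbe×1, WhBE×1, WhBe×1, WhbE×1, Whbe×1, wHBE×1, wHBe×1, wHbE×1, wHbe×1, whBE×1, whBe×1, whbE×1, whbe×1
WwHHBbEe×WwHhBbEe grid (16·16=256): WWHHBBEE=2 WWHHBBEe=4 WWHHBBee=2 WWHHBbEE=4 WWHHBbEe=8 WWHHBbee=4 WWHHbbEE=2 WWHHbbEe=4 WWHHbbee=2 WWHhBBEE=2 WWHhBBEe=4 WWHhBBee=2 WWHhBbEE=4 WWHhBbEe=8 WWHhBbee=4 WWHhbbEE=2 WWHhbbEe=4 WWHhbbee=2 WwHHBBEE=4 WwHHBBEe=8 WwHHBBee=4 WwHHBbEE=8 WwHHBbEe=16 WwHHBbee=8 WwHHbbEE=4 WwHHbbEe=8 WwHHbbee=4 WwHhBBEE=4 WwHhBBEe=8 WwHhBBee=4 WwHhBbEE=8 WwHhBbEe=16 WwHhBbee=8 WwHhbbEE=4 WwHhbbEe=8 WwHhbbee=4 wwHHBBEE=2 wwHHBBEe=4 wwHHBBee=2 wwHHBbEE=4 wwHHBbEe=8 wwHHBbee=4 wwHHbbEE=2 wwHHbbEe=4 wwHHbbee=2 wwHhBBEE=2 wwHhBBEe=4 wwHhBBee=2 wwHhBbEE=4 wwHhBbEe=8 wwHhBbee=4 wwHhbbEE=2 wwHhbbEe=4 wwHhbbee=2
WWHHBBEe hits 4/256; gcd=4; 4÷4/256÷4 = 1/64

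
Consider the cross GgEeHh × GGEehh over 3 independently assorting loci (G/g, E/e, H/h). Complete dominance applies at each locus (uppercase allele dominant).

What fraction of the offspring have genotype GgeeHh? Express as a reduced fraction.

GgEeHh gametes: GEH×1, GEh×1, GeH×1, Geh×1, gEH×1, gEh×1, geH×1, geh×1
GGEehh gametes: GEh×4, Geh×4
GgEeHh×GGEehh grid (8·8=64): GGEEHh=4 GGEEhh=4 GGEeHh=8 GGEehh=8 GGeeHh=4 GGeehh=4 GgEEHh=4 GgEEhh=4 GgEeHh=8 GgEehh=8 GgeeHh=4 Ggeehh=4
GgeeHh hits 4/64; gcd=4; 4÷4/64÷4 = 1/16

P(GgeeHh) = 1/16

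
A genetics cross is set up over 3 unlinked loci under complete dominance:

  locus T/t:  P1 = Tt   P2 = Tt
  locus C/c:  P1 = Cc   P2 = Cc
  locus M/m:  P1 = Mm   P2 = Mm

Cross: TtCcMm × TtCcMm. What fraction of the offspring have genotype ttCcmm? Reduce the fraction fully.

TtCcMm gametes: TCM×1, TCm×1, TcM×1, Tcm×1, tCM×1, tCm×1, tcM×1, tcm×1
TtCcMm gametes: TCM×1, TCm×1, TcM×1, Tcm×1, tCM×1, tCm×1, tcM×1, tcm×1
TtCcMm×TtCcMm grid (8·8=64): TTCCMM=1 TTCCMm=2 TTCCmm=1 TTCcMM=2 TTCcMm=4 TTCcmm=2 TTccMM=1 TTccMm=2 TTccmm=1 TtCCMM=2 TtCCMm=4 TtCCmm=2 TtCcMM=4 TtCcMm=8 TtCcmm=4 TtccMM=2 TtccMm=4 Ttccmm=2 ttCCMM=1 ttCCMm=2 ttCCmm=1 ttCcMM=2 ttCcMm=4 ttCcmm=2 ttccMM=1 ttccMm=2 ttccmm=1
ttCcmm hits 2/64; gcd=2; 2÷2/64÷2 = 1/32

P(ttCcmm) = 1/32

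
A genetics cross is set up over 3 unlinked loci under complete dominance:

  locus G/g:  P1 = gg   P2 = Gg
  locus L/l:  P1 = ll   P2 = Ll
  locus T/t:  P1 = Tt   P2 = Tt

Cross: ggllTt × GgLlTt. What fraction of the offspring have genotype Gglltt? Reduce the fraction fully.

ggllTt gametes: glT×4, glt×4
GgLlTt gametes: GLT×1, GLt×1, GlT×1, Glt×1, gLT×1, gLt×1, glT×1, glt×1
ggllTt×GgLlTt grid (8·8=64): GgLlTT=4 GgLlTt=8 GgLltt=4 GgllTT=4 GgllTt=8 Gglltt=4 ggLlTT=4 ggLlTt=8 ggLltt=4 ggllTT=4 ggllTt=8 gglltt=4
Gglltt hits 4/64; gcd=4; 4÷4/64÷4 = 1/16

P(Gglltt) = 1/16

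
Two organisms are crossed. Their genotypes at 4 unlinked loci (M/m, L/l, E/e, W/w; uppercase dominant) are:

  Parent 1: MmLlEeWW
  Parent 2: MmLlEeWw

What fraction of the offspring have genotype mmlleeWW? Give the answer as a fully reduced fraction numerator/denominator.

P(mmlleeWW) = 1/128

MmLlEeWW gametes: MLEW×2, MLeW×2, MlEW×2, MleW×2, mLEW×2, mLeW×2, mlEW×2, mleW×2
MmLlEeWw gametes: MLEW×1, MLEw×1, MLeW×1, MLew×1, MlEW×1, MlEw×1, MleW×1, Mlew×1, mLEW×1, mLEw×1, mLeW×1, mLew×1, mlEW×1, mlEw×1, mleW×1, mlew×1
MmLlEeWW×MmLlEeWw grid (16·16=256): MMLLEEWW=2 MMLLEEWw=2 MMLLEeWW=4 MMLLEeWw=4 MMLLeeWW=2 MMLLeeWw=2 MMLlEEWW=4 MMLlEEWw=4 MMLlEeWW=8 MMLlEeWw=8 MMLleeWW=4 MMLleeWw=4 MMllEEWW=2 MMllEEWw=2 MMllEeWW=4 MMllEeWw=4 MMlleeWW=2 MMlleeWw=2 MmLLEEWW=4 MmLLEEWw=4 MmLLEeWW=8 MmLLEeWw=8 MmLLeeWW=4 MmLLeeWw=4 MmLlEEWW=8 MmLlEEWw=8 MmLlEeWW=16 MmLlEeWw=16 MmLleeWW=8 MmLleeWw=8 MmllEEWW=4 MmllEEWw=4 MmllEeWW=8 MmllEeWw=8 MmlleeWW=4 MmlleeWw=4 mmLLEEWW=2 mmLLEEWw=2 mmLLEeWW=4 mmLLEeWw=4 mmLLeeWW=2 mmLLeeWw=2 mmLlEEWW=4 mmLlEEWw=4 mmLlEeWW=8 mmLlEeWw=8 mmLleeWW=4 mmLleeWw=4 mmllEEWW=2 mmllEEWw=2 mmllEeWW=4 mmllEeWw=4 mmlleeWW=2 mmlleeWw=2
mmlleeWW hits 2/256; gcd=2; 2÷2/256÷2 = 1/128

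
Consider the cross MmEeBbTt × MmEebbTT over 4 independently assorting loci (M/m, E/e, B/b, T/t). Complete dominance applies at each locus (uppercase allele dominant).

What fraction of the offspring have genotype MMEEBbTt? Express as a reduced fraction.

MmEeBbTt gametes: MEBT×1, MEBt×1, MEbT×1, MEbt×1, MeBT×1, MeBt×1, MebT×1, Mebt×1, mEBT×1, mEBt×1, mEbT×1, mEbt×1, meBT×1, meBt×1, mebT×1, mebt×1
MmEebbTT gametes: MEbT×4, MebT×4, mEbT×4, mebT×4
MmEeBbTt×MmEebbTT grid (16·16=256): MMEEBbTT=4 MMEEBbTt=4 MMEEbbTT=4 MMEEbbTt=4 MMEeBbTT=8 MMEeBbTt=8 MMEebbTT=8 MMEebbTt=8 MMeeBbTT=4 MMeeBbTt=4 MMeebbTT=4 MMeebbTt=4 MmEEBbTT=8 MmEEBbTt=8 MmEEbbTT=8 MmEEbbTt=8 MmEeBbTT=16 MmEeBbTt=16 MmEebbTT=16 MmEebbTt=16 MmeeBbTT=8 MmeeBbTt=8 MmeebbTT=8 MmeebbTt=8 mmEEBbTT=4 mmEEBbTt=4 mmEEbbTT=4 mmEEbbTt=4 mmEeBbTT=8 mmEeBbTt=8 mmEebbTT=8 mmEebbTt=8 mmeeBbTT=4 mmeeBbTt=4 mmeebbTT=4 mmeebbTt=4
MMEEBbTt hits 4/256; gcd=4; 4÷4/256÷4 = 1/64

P(MMEEBbTt) = 1/64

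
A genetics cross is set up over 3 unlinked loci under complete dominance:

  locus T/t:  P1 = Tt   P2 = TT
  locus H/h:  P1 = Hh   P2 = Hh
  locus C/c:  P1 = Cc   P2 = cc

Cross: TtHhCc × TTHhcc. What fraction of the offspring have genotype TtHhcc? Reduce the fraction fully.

P(TtHhcc) = 1/8

TtHhCc gametes: THC×1, THc×1, ThC×1, Thc×1, tHC×1, tHc×1, thC×1, thc×1
TTHhcc gametes: THc×4, Thc×4
TtHhCc×TTHhcc grid (8·8=64): TTHHCc=4 TTHHcc=4 TTHhCc=8 TTHhcc=8 TThhCc=4 TThhcc=4 TtHHCc=4 TtHHcc=4 TtHhCc=8 TtHhcc=8 TthhCc=4 Tthhcc=4
TtHhcc hits 8/64; gcd=8; 8÷8/64÷8 = 1/8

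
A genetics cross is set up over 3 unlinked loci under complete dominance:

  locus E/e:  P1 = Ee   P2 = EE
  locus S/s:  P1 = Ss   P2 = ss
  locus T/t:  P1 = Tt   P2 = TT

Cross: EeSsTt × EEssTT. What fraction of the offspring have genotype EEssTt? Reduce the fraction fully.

EeSsTt gametes: EST×1, ESt×1, EsT×1, Est×1, eST×1, eSt×1, esT×1, est×1
EEssTT gametes: EsT×8
EeSsTt×EEssTT grid (8·8=64): EESsTT=8 EESsTt=8 EEssTT=8 EEssTt=8 EeSsTT=8 EeSsTt=8 EessTT=8 EessTt=8
EEssTt hits 8/64; gcd=8; 8÷8/64÷8 = 1/8

P(EEssTt) = 1/8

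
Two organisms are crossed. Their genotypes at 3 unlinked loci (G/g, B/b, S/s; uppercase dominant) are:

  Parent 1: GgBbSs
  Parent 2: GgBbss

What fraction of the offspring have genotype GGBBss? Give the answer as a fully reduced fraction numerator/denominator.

GgBbSs gametes: GBS×1, GBs×1, GbS×1, Gbs×1, gBS×1, gBs×1, gbS×1, gbs×1
GgBbss gametes: GBs×2, Gbs×2, gBs×2, gbs×2
GgBbSs×GgBbss grid (8·8=64): GGBBSs=2 GGBBss=2 GGBbSs=4 GGBbss=4 GGbbSs=2 GGbbss=2 GgBBSs=4 GgBBss=4 GgBbSs=8 GgBbss=8 GgbbSs=4 Ggbbss=4 ggBBSs=2 ggBBss=2 ggBbSs=4 ggBbss=4 ggbbSs=2 ggbbss=2
GGBBss hits 2/64; gcd=2; 2÷2/64÷2 = 1/32

P(GGBBss) = 1/32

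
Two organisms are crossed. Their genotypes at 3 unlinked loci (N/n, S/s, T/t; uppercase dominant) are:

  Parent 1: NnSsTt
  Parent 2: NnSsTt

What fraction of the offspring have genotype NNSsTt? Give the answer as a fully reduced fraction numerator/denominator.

P(NNSsTt) = 1/16

NnSsTt gametes: NST×1, NSt×1, NsT×1, Nst×1, nST×1, nSt×1, nsT×1, nst×1
NnSsTt gametes: NST×1, NSt×1, NsT×1, Nst×1, nST×1, nSt×1, nsT×1, nst×1
NnSsTt×NnSsTt grid (8·8=64): NNSSTT=1 NNSSTt=2 NNSStt=1 NNSsTT=2 NNSsTt=4 NNSstt=2 NNssTT=1 NNssTt=2 NNsstt=1 NnSSTT=2 NnSSTt=4 NnSStt=2 NnSsTT=4 NnSsTt=8 NnSstt=4 NnssTT=2 NnssTt=4 Nnsstt=2 nnSSTT=1 nnSSTt=2 nnSStt=1 nnSsTT=2 nnSsTt=4 nnSstt=2 nnssTT=1 nnssTt=2 nnsstt=1
NNSsTt hits 4/64; gcd=4; 4÷4/64÷4 = 1/16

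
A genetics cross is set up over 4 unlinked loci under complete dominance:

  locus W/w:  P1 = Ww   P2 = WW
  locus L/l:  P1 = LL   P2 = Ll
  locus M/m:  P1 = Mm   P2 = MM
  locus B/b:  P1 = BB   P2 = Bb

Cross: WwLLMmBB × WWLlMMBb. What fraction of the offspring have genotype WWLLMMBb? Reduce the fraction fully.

WwLLMmBB gametes: WLMB×4, WLmB×4, wLMB×4, wLmB×4
WWLlMMBb gametes: WLMB×4, WLMb×4, WlMB×4, WlMb×4
WwLLMmBB×WWLlMMBb grid (16·16=256): WWLLMMBB=16 WWLLMMBb=16 WWLLMmBB=16 WWLLMmBb=16 WWLlMMBB=16 WWLlMMBb=16 WWLlMmBB=16 WWLlMmBb=16 WwLLMMBB=16 WwLLMMBb=16 WwLLMmBB=16 WwLLMmBb=16 WwLlMMBB=16 WwLlMMBb=16 WwLlMmBB=16 WwLlMmBb=16
WWLLMMBb hits 16/256; gcd=16; 16÷16/256÷16 = 1/16

P(WWLLMMBb) = 1/16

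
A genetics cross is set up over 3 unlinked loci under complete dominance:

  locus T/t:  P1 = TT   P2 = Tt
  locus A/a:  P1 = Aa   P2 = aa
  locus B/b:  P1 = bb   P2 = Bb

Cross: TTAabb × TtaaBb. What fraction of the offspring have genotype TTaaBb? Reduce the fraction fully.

TTAabb gametes: TAb×4, Tab×4
TtaaBb gametes: TaB×2, Tab×2, taB×2, tab×2
TTAabb×TtaaBb grid (8·8=64): TTAaBb=8 TTAabb=8 TTaaBb=8 TTaabb=8 TtAaBb=8 TtAabb=8 TtaaBb=8 Ttaabb=8
TTaaBb hits 8/64; gcd=8; 8÷8/64÷8 = 1/8

P(TTaaBb) = 1/8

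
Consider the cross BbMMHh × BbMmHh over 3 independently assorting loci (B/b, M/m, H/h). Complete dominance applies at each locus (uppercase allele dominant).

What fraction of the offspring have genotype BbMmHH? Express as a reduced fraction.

P(BbMmHH) = 1/16

BbMMHh gametes: BMH×2, BMh×2, bMH×2, bMh×2
BbMmHh gametes: BMH×1, BMh×1, BmH×1, Bmh×1, bMH×1, bMh×1, bmH×1, bmh×1
BbMMHh×BbMmHh grid (8·8=64): BBMMHH=2 BBMMHh=4 BBMMhh=2 BBMmHH=2 BBMmHh=4 BBMmhh=2 BbMMHH=4 BbMMHh=8 BbMMhh=4 BbMmHH=4 BbMmHh=8 BbMmhh=4 bbMMHH=2 bbMMHh=4 bbMMhh=2 bbMmHH=2 bbMmHh=4 bbMmhh=2
BbMmHH hits 4/64; gcd=4; 4÷4/64÷4 = 1/16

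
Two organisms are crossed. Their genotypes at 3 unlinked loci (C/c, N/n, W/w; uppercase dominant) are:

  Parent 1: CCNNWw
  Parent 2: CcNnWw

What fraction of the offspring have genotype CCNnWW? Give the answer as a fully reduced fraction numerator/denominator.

CCNNWw gametes: CNW×4, CNw×4
CcNnWw gametes: CNW×1, CNw×1, CnW×1, Cnw×1, cNW×1, cNw×1, cnW×1, cnw×1
CCNNWw×CcNnWw grid (8·8=64): CCNNWW=4 CCNNWw=8 CCNNww=4 CCNnWW=4 CCNnWw=8 CCNnww=4 CcNNWW=4 CcNNWw=8 CcNNww=4 CcNnWW=4 CcNnWw=8 CcNnww=4
CCNnWW hits 4/64; gcd=4; 4÷4/64÷4 = 1/16

P(CCNnWW) = 1/16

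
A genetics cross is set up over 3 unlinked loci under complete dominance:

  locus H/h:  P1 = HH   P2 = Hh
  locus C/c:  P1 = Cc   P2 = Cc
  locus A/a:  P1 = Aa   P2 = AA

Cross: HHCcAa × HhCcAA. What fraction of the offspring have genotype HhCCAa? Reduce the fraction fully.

P(HhCCAa) = 1/16

HHCcAa gametes: HCA×2, HCa×2, HcA×2, Hca×2
HhCcAA gametes: HCA×2, HcA×2, hCA×2, hcA×2
HHCcAa×HhCcAA grid (8·8=64): HHCCAA=4 HHCCAa=4 HHCcAA=8 HHCcAa=8 HHccAA=4 HHccAa=4 HhCCAA=4 HhCCAa=4 HhCcAA=8 HhCcAa=8 HhccAA=4 HhccAa=4
HhCCAa hits 4/64; gcd=4; 4÷4/64÷4 = 1/16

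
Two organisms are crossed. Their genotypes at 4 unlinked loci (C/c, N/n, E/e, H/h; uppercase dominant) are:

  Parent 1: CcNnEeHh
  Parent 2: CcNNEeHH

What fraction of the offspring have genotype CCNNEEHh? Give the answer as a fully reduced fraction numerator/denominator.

CcNnEeHh gametes: CNEH×1, CNEh×1, CNeH×1, CNeh×1, CnEH×1, CnEh×1, CneH×1, Cneh×1, cNEH×1, cNEh×1, cNeH×1, cNeh×1, cnEH×1, cnEh×1, cneH×1, cneh×1
CcNNEeHH gametes: CNEH×4, CNeH×4, cNEH×4, cNeH×4
CcNnEeHh×CcNNEeHH grid (16·16=256): CCNNEEHH=4 CCNNEEHh=4 CCNNEeHH=8 CCNNEeHh=8 CCNNeeHH=4 CCNNeeHh=4 CCNnEEHH=4 CCNnEEHh=4 CCNnEeHH=8 CCNnEeHh=8 CCNneeHH=4 CCNneeHh=4 CcNNEEHH=8 CcNNEEHh=8 CcNNEeHH=16 CcNNEeHh=16 CcNNeeHH=8 CcNNeeHh=8 CcNnEEHH=8 CcNnEEHh=8 CcNnEeHH=16 CcNnEeHh=16 CcNneeHH=8 CcNneeHh=8 ccNNEEHH=4 ccNNEEHh=4 ccNNEeHH=8 ccNNEeHh=8 ccNNeeHH=4 ccNNeeHh=4 ccNnEEHH=4 ccNnEEHh=4 ccNnEeHH=8 ccNnEeHh=8 ccNneeHH=4 ccNneeHh=4
CCNNEEHh hits 4/256; gcd=4; 4÷4/256÷4 = 1/64

P(CCNNEEHh) = 1/64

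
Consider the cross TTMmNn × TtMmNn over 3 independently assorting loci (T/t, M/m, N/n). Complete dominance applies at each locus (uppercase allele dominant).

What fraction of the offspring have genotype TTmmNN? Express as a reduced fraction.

P(TTmmNN) = 1/32

TTMmNn gametes: TMN×2, TMn×2, TmN×2, Tmn×2
TtMmNn gametes: TMN×1, TMn×1, TmN×1, Tmn×1, tMN×1, tMn×1, tmN×1, tmn×1
TTMmNn×TtMmNn grid (8·8=64): TTMMNN=2 TTMMNn=4 TTMMnn=2 TTMmNN=4 TTMmNn=8 TTMmnn=4 TTmmNN=2 TTmmNn=4 TTmmnn=2 TtMMNN=2 TtMMNn=4 TtMMnn=2 TtMmNN=4 TtMmNn=8 TtMmnn=4 TtmmNN=2 TtmmNn=4 Ttmmnn=2
TTmmNN hits 2/64; gcd=2; 2÷2/64÷2 = 1/32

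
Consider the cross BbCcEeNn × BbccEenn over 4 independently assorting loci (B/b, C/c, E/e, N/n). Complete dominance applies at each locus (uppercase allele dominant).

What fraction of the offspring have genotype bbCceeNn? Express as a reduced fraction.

BbCcEeNn gametes: BCEN×1, BCEn×1, BCeN×1, BCen×1, BcEN×1, BcEn×1, BceN×1, Bcen×1, bCEN×1, bCEn×1, bCeN×1, bCen×1, bcEN×1, bcEn×1, bceN×1, bcen×1
BbccEenn gametes: BcEn×4, Bcen×4, bcEn×4, bcen×4
BbCcEeNn×BbccEenn grid (16·16=256): BBCcEENn=4 BBCcEEnn=4 BBCcEeNn=8 BBCcEenn=8 BBCceeNn=4 BBCceenn=4 BBccEENn=4 BBccEEnn=4 BBccEeNn=8 BBccEenn=8 BBcceeNn=4 BBcceenn=4 BbCcEENn=8 BbCcEEnn=8 BbCcEeNn=16 BbCcEenn=16 BbCceeNn=8 BbCceenn=8 BbccEENn=8 BbccEEnn=8 BbccEeNn=16 BbccEenn=16 BbcceeNn=8 Bbcceenn=8 bbCcEENn=4 bbCcEEnn=4 bbCcEeNn=8 bbCcEenn=8 bbCceeNn=4 bbCceenn=4 bbccEENn=4 bbccEEnn=4 bbccEeNn=8 bbccEenn=8 bbcceeNn=4 bbcceenn=4
bbCceeNn hits 4/256; gcd=4; 4÷4/256÷4 = 1/64

P(bbCceeNn) = 1/64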